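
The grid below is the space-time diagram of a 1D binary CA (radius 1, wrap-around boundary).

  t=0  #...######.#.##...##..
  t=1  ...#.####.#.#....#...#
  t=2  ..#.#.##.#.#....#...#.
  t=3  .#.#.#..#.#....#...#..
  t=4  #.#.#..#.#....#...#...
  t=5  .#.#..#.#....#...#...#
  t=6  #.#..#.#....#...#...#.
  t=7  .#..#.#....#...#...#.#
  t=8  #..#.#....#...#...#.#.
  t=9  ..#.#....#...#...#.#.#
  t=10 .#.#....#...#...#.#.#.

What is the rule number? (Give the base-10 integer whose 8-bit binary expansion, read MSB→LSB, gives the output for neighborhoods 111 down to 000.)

162

  ###|#  b7=1 t=0,i=5
  ##.|.  b6=0 t=0,i=9
  #.#|#  b5=1 t=0,i=10
  #..|.  b4=0 t=0,i=1
  .##|.  b3=0 t=0,i=4
  .#.|.  b2=0 t=0,i=0
  ..#|#  b1=1 t=0,i=3
  ...|.  b0=0 t=0,i=2
  bits 10100010 = 162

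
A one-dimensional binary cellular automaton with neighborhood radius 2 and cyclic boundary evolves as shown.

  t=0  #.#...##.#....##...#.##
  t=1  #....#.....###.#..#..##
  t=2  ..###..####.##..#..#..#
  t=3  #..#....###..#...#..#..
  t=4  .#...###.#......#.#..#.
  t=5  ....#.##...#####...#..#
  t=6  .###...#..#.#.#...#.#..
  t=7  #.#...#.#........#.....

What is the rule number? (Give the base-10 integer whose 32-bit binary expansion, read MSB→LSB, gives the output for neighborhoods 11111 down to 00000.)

1619120655

  #####|.  b31=0 t=5,i=13
  ####.|#  b30=1 t=2,i=9
  ###.#|#  b29=1 t=0,i=0
  ###..|.  b28=0 t=1,i=0
  ##.##|.  b27=0 t=2,i=11
  ##.#.|.  b26=0 t=0,i=1
  ##..#|.  b25=0 t=2,i=5
  ##...|.  b24=0 t=0,i=16
  #.###|#  b23=1 t=0,i=21
  #.##.|.  b22=0 t=2,i=12
  #.#.#|.  b21=0 t=6,i=12
  #.#..|.  b20=0 t=0,i=2
  #..##|.  b19=0 t=1,i=20
  #..#.|.  b18=0 t=1,i=17
  #...#|.  b17=0 t=0,i=4
  #....|#  b16=1 t=0,i=11
  .####|#  b15=1 t=2,i=8
  .###.|#  b14=1 t=0,i=22
  .##.#|.  b13=0 t=0,i=7
  .##..|#  b12=1 t=0,i=15
  .#.##|.  b11=0 t=0,i=20
  .#.#.|.  b10=0 t=4,i=17
  .#..#|#  b9=1 t=1,i=16
  .#...|.  b8=0 t=0,i=3
  ..###|.  b7=0 t=1,i=11
  ..##.|.  b6=0 t=0,i=6
  ..#.#|.  b5=0 t=0,i=19
  ..#..|.  b4=0 t=1,i=5
  ...##|#  b3=1 t=0,i=5
  ...#.|#  b2=1 t=0,i=18
  ....#|#  b1=1 t=0,i=12
  .....|#  b0=1 t=1,i=8
  bits 01100000100000011101001000001111 = 1619120655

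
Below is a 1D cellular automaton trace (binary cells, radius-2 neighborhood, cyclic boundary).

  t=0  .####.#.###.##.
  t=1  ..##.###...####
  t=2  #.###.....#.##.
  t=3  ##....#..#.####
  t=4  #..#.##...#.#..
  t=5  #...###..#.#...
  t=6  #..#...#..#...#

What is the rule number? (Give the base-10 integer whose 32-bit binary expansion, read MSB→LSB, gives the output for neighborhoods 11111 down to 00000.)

1315028060

  ##### -> .   bit 31 = 0  t=3,i=13
  ####. -> #   bit 30 = 1  t=0,i=3
  ###.# -> .   bit 29 = 0  t=0,i=4
  ###.. -> .   bit 28 = 0  t=1,i=7
  ##.## -> #   bit 27 = 1  t=0,i=11
  ##.#. -> #   bit 26 = 1  t=0,i=5
  ##..# -> #   bit 25 = 1  t=0,i=14
  ##... -> .   bit 24 = 0  t=1,i=8
  #.### -> .   bit 23 = 0  t=0,i=8
  #.##. -> #   bit 22 = 1  t=0,i=12
  #.#.# -> #   bit 21 = 1  t=0,i=6
  #.#.. -> .   bit 20 = 0  t=4,i=12
  #..## -> .   bit 19 = 0  t=0,i=0
  #..#. -> .   bit 18 = 0  t=3,i=8
  #...# -> .   bit 17 = 0  t=1,i=9
  #.... -> #   bit 16 = 1  t=2,i=6
  .#### -> #   bit 15 = 1  t=0,i=2
  .###. -> .   bit 14 = 0  t=0,i=9
  .##.# -> #   bit 13 = 1  t=1,i=3
  .##.. -> #   bit 12 = 1  t=0,i=13
  .#.## -> #   bit 11 = 1  t=0,i=7
  .#.#. -> #   bit 10 = 1  t=4,i=11
  .#..# -> .   bit 9 = 0  t=3,i=7
  .#... -> .   bit 8 = 0  t=5,i=1
  ..### -> .   bit 7 = 0  t=0,i=1
  ..##. -> #   bit 6 = 1  t=1,i=2
  ..#.# -> .   bit 5 = 0  t=2,i=10
  ..#.. -> #   bit 4 = 1  t=3,i=6
  ...## -> #   bit 3 = 1  t=1,i=10
  ...#. -> #   bit 2 = 1  t=2,i=9
  ....# -> .   bit 1 = 0  t=2,i=8
  ..... -> .   bit 0 = 0  t=2,i=7
  bits 01001110011000011011110001011100 = 1315028060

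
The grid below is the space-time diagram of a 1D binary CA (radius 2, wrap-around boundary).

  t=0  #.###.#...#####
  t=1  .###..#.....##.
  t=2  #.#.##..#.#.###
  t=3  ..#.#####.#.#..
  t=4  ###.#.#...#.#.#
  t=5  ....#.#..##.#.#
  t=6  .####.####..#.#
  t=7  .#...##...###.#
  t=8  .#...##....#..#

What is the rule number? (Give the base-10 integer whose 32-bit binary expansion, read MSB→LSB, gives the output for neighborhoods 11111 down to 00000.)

2331857510

  [31] ##### => #  t=0,i=12
  [30] ####. => .  t=0,i=14
  [29] ###.# => .  t=0,i=0
  [28] ###.. => .  t=1,i=3
  [27] ##.## => #  t=0,i=1
  [26] ##.#. => .  t=0,i=5
  [25] ##..# => #  t=1,i=4
  [24] ##... => .  t=7,i=7
  [23] #.### => #  t=0,i=2
  [22] #.##. => #  t=2,i=4
  [21] #.#.# => #  t=2,i=2
  [20] #.#.. => #  t=0,i=6
  [19] #..## => #  t=1,i=0
  [18] #..#. => #  t=1,i=5
  [17] #...# => .  t=0,i=8
  [16] #.... => #  t=1,i=8
  [15] .#### => .  t=0,i=11
  [14] .###. => #  t=0,i=3
  [13] .##.# => .  t=5,i=10
  [12] .##.. => #  t=1,i=13
  [11] .#.## => .  t=2,i=3
  [10] .#.#. => .  t=2,i=9
  [9] .#..# => #  t=5,i=7
  [8] .#... => .  t=0,i=7
  [7] ..### => .  t=0,i=10
  [6] ..##. => #  t=1,i=12
  [5] ..#.# => #  t=2,i=8
  [4] ..#.. => .  t=1,i=6
  [3] ...## => .  t=0,i=9
  [2] ...#. => #  t=3,i=1
  [1] ....# => #  t=1,i=10
  [0] ..... => .  t=1,i=9
  bits 10001010111111010101001001100110 = 2331857510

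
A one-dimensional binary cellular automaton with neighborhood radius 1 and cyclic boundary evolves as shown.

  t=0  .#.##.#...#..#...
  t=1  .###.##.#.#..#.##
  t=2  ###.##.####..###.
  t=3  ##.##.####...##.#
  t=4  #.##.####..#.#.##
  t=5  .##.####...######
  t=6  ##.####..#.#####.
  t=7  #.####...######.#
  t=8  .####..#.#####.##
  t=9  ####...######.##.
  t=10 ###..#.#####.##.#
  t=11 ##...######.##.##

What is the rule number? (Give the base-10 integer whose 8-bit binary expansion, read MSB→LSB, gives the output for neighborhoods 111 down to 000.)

173

  nb ###: next=#  (t=1,i=2, bit7=1)
  nb ##.: next=.  (t=0,i=4, bit6=0)
  nb #.#: next=#  (t=0,i=2, bit5=1)
  nb #..: next=.  (t=0,i=7, bit4=0)
  nb .##: next=#  (t=0,i=3, bit3=1)
  nb .#.: next=#  (t=0,i=1, bit2=1)
  nb ..#: next=.  (t=0,i=0, bit1=0)
  nb ...: next=#  (t=0,i=8, bit0=1)
  bits 10101101 = 173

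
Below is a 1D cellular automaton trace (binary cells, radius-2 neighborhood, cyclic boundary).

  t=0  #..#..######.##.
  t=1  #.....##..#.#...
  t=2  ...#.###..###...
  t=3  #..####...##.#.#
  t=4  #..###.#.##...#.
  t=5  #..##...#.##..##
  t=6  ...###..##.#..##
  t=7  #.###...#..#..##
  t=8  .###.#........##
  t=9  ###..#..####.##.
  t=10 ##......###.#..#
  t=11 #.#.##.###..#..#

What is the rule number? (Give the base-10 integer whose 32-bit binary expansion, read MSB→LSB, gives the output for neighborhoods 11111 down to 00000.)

1234230505

  nb #####: next=.  (t=0,i=8, bit31=0)
  nb ####.: next=#  (t=0,i=10, bit30=1)
  nb ###.#: next=.  (t=0,i=11, bit29=0)
  nb ###..: next=.  (t=2,i=7, bit28=0)
  nb ##.##: next=#  (t=0,i=12, bit27=1)
  nb ##.#.: next=.  (t=0,i=15, bit26=0)
  nb ##..#: next=.  (t=1,i=8, bit25=0)
  nb ##...: next=#  (t=2,i=13, bit24=1)
  nb #.###: next=#  (t=2,i=5, bit23=1)
  nb #.##.: next=.  (t=0,i=13, bit22=0)
  nb #.#.#: next=.  (t=3,i=13, bit21=0)
  nb #.#..: next=#  (t=0,i=0, bit20=1)
  nb #..##: next=.  (t=0,i=5, bit19=0)
  nb #..#.: next=.  (t=0,i=2, bit18=0)
  nb #...#: next=.  (t=1,i=14, bit17=0)
  nb #....: next=.  (t=1,i=2, bit16=0)
  nb .####: next=#  (t=0,i=7, bit15=1)
  nb .###.: next=#  (t=2,i=6, bit14=1)
  nb .##.#: next=.  (t=0,i=14, bit13=0)
  nb .##..: next=#  (t=1,i=7, bit12=1)
  nb .#.##: next=#  (t=2,i=4, bit11=1)
  nb .#.#.: next=#  (t=1,i=11, bit10=1)
  nb .#..#: next=.  (t=0,i=1, bit9=0)
  nb .#...: next=.  (t=1,i=1, bit8=0)
  nb ..###: next=#  (t=0,i=6, bit7=1)
  nb ..##.: next=#  (t=1,i=6, bit6=1)
  nb ..#.#: next=#  (t=1,i=10, bit5=1)
  nb ..#..: next=.  (t=0,i=3, bit4=0)
  nb ...##: next=#  (t=1,i=5, bit3=1)
  nb ...#.: next=.  (t=1,i=15, bit2=0)
  nb ....#: next=.  (t=1,i=4, bit1=0)
  nb .....: next=#  (t=1,i=3, bit0=1)
  bits 01001001100100001101110011101001 = 1234230505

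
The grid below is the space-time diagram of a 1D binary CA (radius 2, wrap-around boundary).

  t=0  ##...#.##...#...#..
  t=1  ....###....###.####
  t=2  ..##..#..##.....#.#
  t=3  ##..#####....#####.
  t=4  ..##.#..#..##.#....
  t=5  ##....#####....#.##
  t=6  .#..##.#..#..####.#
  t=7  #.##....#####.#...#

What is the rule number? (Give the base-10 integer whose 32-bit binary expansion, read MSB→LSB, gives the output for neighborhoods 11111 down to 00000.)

  nb #####: next=.  (t=3,i=6, bit31=0)
  nb ####.: next=.  (t=1,i=17, bit30=0)
  nb ###.#: next=.  (t=1,i=13, bit29=0)
  nb ###..: next=#  (t=1,i=6, bit28=1)
  nb ##.##: next=.  (t=1,i=14, bit27=0)
  nb ##.#.: next=.  (t=4,i=4, bit26=0)
  nb ##..#: next=#  (t=2,i=4, bit25=1)
  nb ##...: next=.  (t=0,i=2, bit24=0)
  nb #.###: next=.  (t=1,i=15, bit23=0)
  nb #.##.: next=.  (t=0,i=7, bit22=0)
  nb #.#.#: next=#  (t=6,i=18, bit21=1)
  nb #.#..: next=.  (t=2,i=18, bit20=0)
  nb #..##: next=#  (t=0,i=18, bit19=1)
  nb #..#.: next=#  (t=2,i=5, bit18=1)
  nb #...#: next=.  (t=0,i=3, bit17=0)
  nb #....: next=.  (t=1,i=1, bit16=0)
  nb .####: next=#  (t=1,i=16, bit15=1)
  nb .###.: next=.  (t=1,i=5, bit14=0)
  nb .##.#: next=.  (t=4,i=3, bit13=0)
  nb .##..: next=.  (t=0,i=1, bit12=0)
  nb .#.##: next=#  (t=0,i=6, bit11=1)
  nb .#.#.: next=#  (t=2,i=17, bit10=1)
  nb .#..#: next=#  (t=0,i=17, bit9=1)
  nb .#...: next=#  (t=0,i=13, bit8=1)
  nb ..###: next=.  (t=1,i=4, bit7=0)
  nb ..##.: next=.  (t=0,i=0, bit6=0)
  nb ..#.#: next=#  (t=0,i=5, bit5=1)
  nb ..#..: next=#  (t=0,i=12, bit4=1)
  nb ...##: next=#  (t=1,i=3, bit3=1)
  nb ...#.: next=#  (t=0,i=4, bit2=1)
  nb ....#: next=#  (t=1,i=2, bit1=1)
  nb .....: next=#  (t=2,i=13, bit0=1)
  bits 00010010001011001000111100111111 = 304910143

304910143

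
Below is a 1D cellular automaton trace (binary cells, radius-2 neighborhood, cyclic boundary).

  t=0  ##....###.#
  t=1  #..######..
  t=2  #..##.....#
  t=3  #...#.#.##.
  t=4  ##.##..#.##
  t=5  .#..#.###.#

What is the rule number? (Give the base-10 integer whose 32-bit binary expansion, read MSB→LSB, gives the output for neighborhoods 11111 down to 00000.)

605419966

  #####|.  b31=0 t=1,i=5
  ####.|.  b30=0 t=1,i=7
  ###.#|#  b29=1 t=0,i=8
  ###..|.  b28=0 t=0,i=1
  ##.##|.  b27=0 t=0,i=9
  ##.#.|#  b26=1 t=3,i=10
  ##..#|.  b25=0 t=1,i=9
  ##...|.  b24=0 t=0,i=2
  #.###|.  b23=0 t=0,i=10
  #.##.|.  b22=0 t=3,i=8
  #.#.#|.  b21=0 t=3,i=6
  #.#..|#  b20=1 t=3,i=0
  #..##|.  b19=0 t=1,i=2
  #..#.|#  b18=1 t=1,i=10
  #...#|.  b17=0 t=3,i=2
  #....|#  b16=1 t=0,i=3
  .####|#  b15=1 t=1,i=4
  .###.|#  b14=1 t=0,i=0
  .##.#|#  b13=1 t=3,i=9
  .##..|#  b12=1 t=2,i=0
  .#.##|#  b11=1 t=3,i=7
  .#.#.|.  b10=0 t=3,i=5
  .#..#|.  b9=0 t=1,i=1
  .#...|#  b8=1 t=3,i=1
  ..###|#  b7=1 t=0,i=6
  ..##.|.  b6=0 t=2,i=3
  ..#.#|#  b5=1 t=3,i=4
  ..#..|#  b4=1 t=1,i=0
  ...##|#  b3=1 t=0,i=5
  ...#.|#  b2=1 t=3,i=3
  ....#|#  b1=1 t=0,i=4
  .....|.  b0=0 t=2,i=7
  bits 00100100000101011111100110111110 = 605419966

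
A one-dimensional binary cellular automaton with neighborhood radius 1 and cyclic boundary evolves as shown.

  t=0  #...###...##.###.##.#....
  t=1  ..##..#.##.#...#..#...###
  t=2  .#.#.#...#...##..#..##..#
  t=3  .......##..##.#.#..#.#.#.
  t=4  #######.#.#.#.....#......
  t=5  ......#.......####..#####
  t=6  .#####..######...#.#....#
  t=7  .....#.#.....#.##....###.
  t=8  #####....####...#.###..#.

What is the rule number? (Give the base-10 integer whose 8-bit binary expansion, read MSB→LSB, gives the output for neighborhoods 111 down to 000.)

67

  ###|.  b7=0 t=0,i=5
  ##.|#  b6=1 t=0,i=6
  #.#|.  b5=0 t=0,i=12
  #..|.  b4=0 t=0,i=1
  .##|.  b3=0 t=0,i=4
  .#.|.  b2=0 t=0,i=0
  ..#|#  b1=1 t=0,i=3
  ...|#  b0=1 t=0,i=2
  bits 01000011 = 67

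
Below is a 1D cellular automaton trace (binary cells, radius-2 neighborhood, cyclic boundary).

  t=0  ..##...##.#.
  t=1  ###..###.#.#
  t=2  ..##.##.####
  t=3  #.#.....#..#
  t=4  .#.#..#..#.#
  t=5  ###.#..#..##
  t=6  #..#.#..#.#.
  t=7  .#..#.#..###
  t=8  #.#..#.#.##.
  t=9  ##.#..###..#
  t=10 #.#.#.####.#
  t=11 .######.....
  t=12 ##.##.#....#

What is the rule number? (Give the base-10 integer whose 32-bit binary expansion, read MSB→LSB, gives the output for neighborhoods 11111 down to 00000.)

  [31] ##### => #  t=5,i=0
  [30] ####. => .  t=1,i=1
  [29] ###.# => .  t=1,i=7
  [28] ###.. => #  t=1,i=2
  [27] ##.## => .  t=2,i=4
  [26] ##.#. => #  t=0,i=9
  [25] ##..# => #  t=1,i=3
  [24] ##... => .  t=0,i=4
  [23] #.### => #  t=1,i=11
  [22] #.##. => .  t=2,i=5
  [21] #.#.# => #  t=1,i=9
  [20] #.#.. => .  t=0,i=10
  [19] #..## => .  t=1,i=4
  [18] #..#. => .  t=4,i=5
  [17] #...# => #  t=0,i=0
  [16] #.... => .  t=3,i=4
  [15] .#### => .  t=1,i=0
  [14] .###. => #  t=1,i=6
  [13] .##.# => .  t=0,i=8
  [12] .##.. => .  t=0,i=3
  [11] .#.## => #  t=1,i=10
  [10] .#.#. => #  t=4,i=0
  [9] .#..# => #  t=3,i=9
  [8] .#... => #  t=0,i=11
  [7] ..### => #  t=1,i=5
  [6] ..##. => #  t=0,i=2
  [5] ..#.# => .  t=4,i=9
  [4] ..#.. => .  t=3,i=8
  [3] ...## => #  t=0,i=1
  [2] ...#. => .  t=3,i=7
  [1] ....# => #  t=3,i=6
  [0] ..... => .  t=3,i=5
  bits 10010110101000100100111111001010 = 2527219658

2527219658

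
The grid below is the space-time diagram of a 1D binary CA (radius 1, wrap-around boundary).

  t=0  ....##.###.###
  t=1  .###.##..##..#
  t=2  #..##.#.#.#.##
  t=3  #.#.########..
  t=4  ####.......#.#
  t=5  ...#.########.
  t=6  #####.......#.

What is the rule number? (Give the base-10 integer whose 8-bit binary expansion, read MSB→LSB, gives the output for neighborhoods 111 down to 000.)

103

  nb ###: next=.  (t=0,i=8, bit7=0)
  nb ##.: next=#  (t=0,i=5, bit6=1)
  nb #.#: next=#  (t=0,i=6, bit5=1)
  nb #..: next=.  (t=0,i=0, bit4=0)
  nb .##: next=.  (t=0,i=4, bit3=0)
  nb .#.: next=#  (t=1,i=13, bit2=1)
  nb ..#: next=#  (t=0,i=3, bit1=1)
  nb ...: next=#  (t=0,i=1, bit0=1)
  bits 01100111 = 103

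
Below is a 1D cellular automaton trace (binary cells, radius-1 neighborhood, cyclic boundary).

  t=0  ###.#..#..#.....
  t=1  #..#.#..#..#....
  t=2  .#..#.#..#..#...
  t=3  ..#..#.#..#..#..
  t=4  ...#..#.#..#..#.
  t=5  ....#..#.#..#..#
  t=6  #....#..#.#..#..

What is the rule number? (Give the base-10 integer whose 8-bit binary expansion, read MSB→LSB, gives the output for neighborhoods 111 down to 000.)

56

  nb ###: next=.  (t=0,i=1, bit7=0)
  nb ##.: next=.  (t=0,i=2, bit6=0)
  nb #.#: next=#  (t=0,i=3, bit5=1)
  nb #..: next=#  (t=0,i=5, bit4=1)
  nb .##: next=#  (t=0,i=0, bit3=1)
  nb .#.: next=.  (t=0,i=4, bit2=0)
  nb ..#: next=.  (t=0,i=6, bit1=0)
  nb ...: next=.  (t=0,i=12, bit0=0)
  bits 00111000 = 56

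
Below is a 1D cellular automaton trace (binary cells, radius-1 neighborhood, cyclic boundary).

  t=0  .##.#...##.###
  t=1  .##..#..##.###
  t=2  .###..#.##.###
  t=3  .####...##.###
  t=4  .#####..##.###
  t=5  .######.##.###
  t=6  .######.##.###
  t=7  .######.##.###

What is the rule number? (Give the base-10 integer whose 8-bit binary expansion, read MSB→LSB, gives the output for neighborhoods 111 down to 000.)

216

  nb ###: next=#  (t=0,i=12, bit7=1)
  nb ##.: next=#  (t=0,i=2, bit6=1)
  nb #.#: next=.  (t=0,i=0, bit5=0)
  nb #..: next=#  (t=0,i=5, bit4=1)
  nb .##: next=#  (t=0,i=1, bit3=1)
  nb .#.: next=.  (t=0,i=4, bit2=0)
  nb ..#: next=.  (t=0,i=7, bit1=0)
  nb ...: next=.  (t=0,i=6, bit0=0)
  bits 11011000 = 216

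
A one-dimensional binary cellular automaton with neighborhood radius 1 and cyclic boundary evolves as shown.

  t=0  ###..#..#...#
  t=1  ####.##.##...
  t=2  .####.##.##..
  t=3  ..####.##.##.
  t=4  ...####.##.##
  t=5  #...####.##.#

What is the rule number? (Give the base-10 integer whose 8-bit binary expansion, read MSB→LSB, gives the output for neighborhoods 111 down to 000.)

  ###|#  b7=1 t=0,i=0
  ##.|#  b6=1 t=0,i=2
  #.#|#  b5=1 t=1,i=4
  #..|#  b4=1 t=0,i=3
  .##|.  b3=0 t=0,i=12
  .#.|#  b2=1 t=0,i=5
  ..#|.  b1=0 t=0,i=4
  ...|.  b0=0 t=0,i=10
  bits 11110100 = 244

244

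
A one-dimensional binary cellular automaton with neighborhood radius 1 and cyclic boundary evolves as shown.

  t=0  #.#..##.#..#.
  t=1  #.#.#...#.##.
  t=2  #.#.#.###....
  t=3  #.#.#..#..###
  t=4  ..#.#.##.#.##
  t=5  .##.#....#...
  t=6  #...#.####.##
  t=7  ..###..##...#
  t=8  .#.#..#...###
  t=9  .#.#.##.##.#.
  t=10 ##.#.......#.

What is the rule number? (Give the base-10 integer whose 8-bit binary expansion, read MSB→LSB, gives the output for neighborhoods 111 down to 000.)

135

  ###|#  b7=1 t=2,i=7
  ##.|.  b6=0 t=0,i=6
  #.#|.  b5=0 t=0,i=1
  #..|.  b4=0 t=0,i=3
  .##|.  b3=0 t=0,i=5
  .#.|#  b2=1 t=0,i=0
  ..#|#  b1=1 t=0,i=4
  ...|#  b0=1 t=1,i=6
  bits 10000111 = 135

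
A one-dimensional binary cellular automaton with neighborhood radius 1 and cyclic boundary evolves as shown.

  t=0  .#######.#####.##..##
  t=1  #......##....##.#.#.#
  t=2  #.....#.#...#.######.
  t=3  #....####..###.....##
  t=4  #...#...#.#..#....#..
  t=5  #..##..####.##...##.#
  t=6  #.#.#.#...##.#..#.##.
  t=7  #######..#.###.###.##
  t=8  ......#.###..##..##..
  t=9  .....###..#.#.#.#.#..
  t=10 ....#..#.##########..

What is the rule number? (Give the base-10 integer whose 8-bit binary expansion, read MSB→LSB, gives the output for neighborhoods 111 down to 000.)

102

  [7] ### => .  t=0,i=2
  [6] ##. => #  t=0,i=7
  [5] #.# => #  t=0,i=0
  [4] #.. => .  t=0,i=17
  [3] .## => .  t=0,i=1
  [2] .#. => #  t=1,i=16
  [1] ..# => #  t=0,i=18
  [0] ... => .  t=1,i=2
  bits 01100110 = 102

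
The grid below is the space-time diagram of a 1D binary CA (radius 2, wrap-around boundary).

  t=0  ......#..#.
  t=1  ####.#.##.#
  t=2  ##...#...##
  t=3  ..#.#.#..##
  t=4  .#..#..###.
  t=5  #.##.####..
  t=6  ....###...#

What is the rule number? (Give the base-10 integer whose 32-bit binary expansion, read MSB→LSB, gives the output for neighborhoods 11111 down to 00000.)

2309866437

  #####|#  b31=1 t=1,i=1
  ####.|.  b30=0 t=1,i=2
  ###.#|.  b29=0 t=1,i=3
  ###..|.  b28=0 t=2,i=1
  ##.##|#  b27=1 t=1,i=9
  ##.#.|.  b26=0 t=1,i=4
  ##..#|.  b25=0 t=3,i=0
  ##...|#  b24=1 t=2,i=2
  #.###|#  b23=1 t=1,i=10
  #.##.|.  b22=0 t=1,i=7
  #.#.#|#  b21=1 t=1,i=5
  #.#..|.  b20=0 t=3,i=6
  #..##|#  b19=1 t=3,i=8
  #..#.|#  b18=1 t=0,i=8
  #...#|.  b17=0 t=2,i=3
  #....|#  b16=1 t=0,i=0
  .####|#  b15=1 t=1,i=0
  .###.|#  b14=1 t=4,i=8
  .##.#|.  b13=0 t=1,i=8
  .##..|.  b12=0 t=3,i=10
  .#.##|.  b11=0 t=1,i=6
  .#.#.|.  b10=0 t=3,i=3
  .#..#|#  b9=1 t=0,i=7
  .#...|#  b8=1 t=0,i=10
  ..###|#  b7=1 t=2,i=9
  ..##.|#  b6=1 t=3,i=9
  ..#.#|.  b5=0 t=3,i=2
  ..#..|.  b4=0 t=0,i=6
  ...##|.  b3=0 t=2,i=8
  ...#.|#  b2=1 t=0,i=5
  ....#|.  b1=0 t=0,i=4
  .....|#  b0=1 t=0,i=1
  bits 10001001101011011100001111000101 = 2309866437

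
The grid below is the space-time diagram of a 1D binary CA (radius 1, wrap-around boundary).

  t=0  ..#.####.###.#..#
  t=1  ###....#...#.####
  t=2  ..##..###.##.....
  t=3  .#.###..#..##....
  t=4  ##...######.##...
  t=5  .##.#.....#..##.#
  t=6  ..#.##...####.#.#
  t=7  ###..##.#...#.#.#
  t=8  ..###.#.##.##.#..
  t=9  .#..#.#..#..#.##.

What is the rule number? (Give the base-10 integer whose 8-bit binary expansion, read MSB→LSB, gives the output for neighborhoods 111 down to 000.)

86

  nb ###: next=.  (t=0,i=5, bit7=0)
  nb ##.: next=#  (t=0,i=7, bit6=1)
  nb #.#: next=.  (t=0,i=3, bit5=0)
  nb #..: next=#  (t=0,i=0, bit4=1)
  nb .##: next=.  (t=0,i=4, bit3=0)
  nb .#.: next=#  (t=0,i=2, bit2=1)
  nb ..#: next=#  (t=0,i=1, bit1=1)
  nb ...: next=.  (t=1,i=4, bit0=0)
  bits 01010110 = 86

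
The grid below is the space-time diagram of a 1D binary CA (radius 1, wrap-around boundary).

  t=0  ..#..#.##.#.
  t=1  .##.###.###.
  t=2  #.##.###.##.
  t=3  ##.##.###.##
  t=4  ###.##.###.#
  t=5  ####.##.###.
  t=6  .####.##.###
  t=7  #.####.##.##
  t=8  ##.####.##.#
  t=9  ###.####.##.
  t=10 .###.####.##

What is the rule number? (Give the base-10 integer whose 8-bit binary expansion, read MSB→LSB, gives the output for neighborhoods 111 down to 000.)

  ### -> #   bit 7 = 1  t=1,i=5
  ##. -> #   bit 6 = 1  t=0,i=8
  #.# -> #   bit 5 = 1  t=0,i=6
  #.. -> .   bit 4 = 0  t=0,i=3
  .## -> .   bit 3 = 0  t=0,i=7
  .#. -> #   bit 2 = 1  t=0,i=2
  ..# -> #   bit 1 = 1  t=0,i=1
  ... -> .   bit 0 = 0  t=0,i=0
  bits 11100110 = 230

230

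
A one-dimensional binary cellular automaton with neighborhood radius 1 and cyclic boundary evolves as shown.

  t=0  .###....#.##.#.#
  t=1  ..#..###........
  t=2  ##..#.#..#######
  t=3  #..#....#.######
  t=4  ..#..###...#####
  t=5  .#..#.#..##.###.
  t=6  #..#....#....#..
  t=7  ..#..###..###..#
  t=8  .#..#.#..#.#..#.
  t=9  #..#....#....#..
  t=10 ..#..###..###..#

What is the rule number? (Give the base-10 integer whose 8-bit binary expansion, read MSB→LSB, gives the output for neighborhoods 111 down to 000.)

131

  [7] ### => #  t=0,i=2
  [6] ##. => .  t=0,i=3
  [5] #.# => .  t=0,i=0
  [4] #.. => .  t=0,i=4
  [3] .## => .  t=0,i=1
  [2] .#. => .  t=0,i=8
  [1] ..# => #  t=0,i=7
  [0] ... => #  t=0,i=5
  bits 10000011 = 131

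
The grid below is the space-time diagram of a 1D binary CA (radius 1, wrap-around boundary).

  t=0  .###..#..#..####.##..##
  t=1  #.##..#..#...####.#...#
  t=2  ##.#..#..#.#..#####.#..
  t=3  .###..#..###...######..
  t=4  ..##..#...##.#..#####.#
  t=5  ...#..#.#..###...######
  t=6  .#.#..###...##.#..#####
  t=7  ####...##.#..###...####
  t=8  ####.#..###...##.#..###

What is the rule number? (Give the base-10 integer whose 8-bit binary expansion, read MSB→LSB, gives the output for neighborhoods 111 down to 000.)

229

  ###|#  b7=1 t=0,i=2
  ##.|#  b6=1 t=0,i=3
  #.#|#  b5=1 t=0,i=0
  #..|.  b4=0 t=0,i=4
  .##|.  b3=0 t=0,i=1
  .#.|#  b2=1 t=0,i=6
  ..#|.  b1=0 t=0,i=5
  ...|#  b0=1 t=1,i=11
  bits 11100101 = 229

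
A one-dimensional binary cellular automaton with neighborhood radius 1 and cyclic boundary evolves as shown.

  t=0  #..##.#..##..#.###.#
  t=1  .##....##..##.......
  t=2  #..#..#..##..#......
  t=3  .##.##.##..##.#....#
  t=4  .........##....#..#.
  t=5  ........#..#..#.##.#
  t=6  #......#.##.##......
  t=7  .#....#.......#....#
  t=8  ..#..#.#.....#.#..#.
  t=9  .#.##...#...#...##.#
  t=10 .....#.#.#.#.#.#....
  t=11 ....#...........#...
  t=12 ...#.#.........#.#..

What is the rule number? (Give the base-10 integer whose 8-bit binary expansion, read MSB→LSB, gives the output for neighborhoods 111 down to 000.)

  ### -> .   bit 7 = 0  t=0,i=16
  ##. -> .   bit 6 = 0  t=0,i=0
  #.# -> .   bit 5 = 0  t=0,i=5
  #.. -> #   bit 4 = 1  t=0,i=1
  .## -> .   bit 3 = 0  t=0,i=3
  .#. -> .   bit 2 = 0  t=0,i=6
  ..# -> #   bit 1 = 1  t=0,i=2
  ... -> .   bit 0 = 0  t=1,i=4
  bits 00010010 = 18

18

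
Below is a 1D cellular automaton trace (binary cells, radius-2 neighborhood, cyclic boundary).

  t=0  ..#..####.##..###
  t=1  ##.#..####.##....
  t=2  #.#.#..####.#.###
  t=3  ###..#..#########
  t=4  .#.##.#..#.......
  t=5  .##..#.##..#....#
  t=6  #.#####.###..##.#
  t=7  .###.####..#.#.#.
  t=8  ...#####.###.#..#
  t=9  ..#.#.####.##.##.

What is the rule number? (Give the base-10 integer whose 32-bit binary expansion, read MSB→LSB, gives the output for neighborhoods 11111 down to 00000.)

1856346730

  nb #####: next=.  (t=3,i=0, bit31=0)
  nb ####.: next=#  (t=0,i=7, bit30=1)
  nb ###.#: next=#  (t=0,i=8, bit29=1)
  nb ###..: next=.  (t=0,i=16, bit28=0)
  nb ##.##: next=#  (t=0,i=9, bit27=1)
  nb ##.#.: next=#  (t=1,i=2, bit26=1)
  nb ##..#: next=#  (t=0,i=0, bit25=1)
  nb ##...: next=.  (t=1,i=13, bit24=0)
  nb #.###: next=#  (t=2,i=14, bit23=1)
  nb #.##.: next=.  (t=0,i=10, bit22=0)
  nb #.#.#: next=#  (t=2,i=2, bit21=1)
  nb #.#..: next=.  (t=1,i=3, bit20=0)
  nb #..##: next=.  (t=0,i=4, bit19=0)
  nb #..#.: next=#  (t=0,i=1, bit18=1)
  nb #...#: next=.  (t=8,i=1, bit17=0)
  nb #....: next=#  (t=1,i=14, bit16=1)
  nb .####: next=#  (t=0,i=6, bit15=1)
  nb .###.: next=.  (t=0,i=15, bit14=0)
  nb .##.#: next=.  (t=1,i=1, bit13=0)
  nb .##..: next=#  (t=0,i=11, bit12=1)
  nb .#.##: next=#  (t=2,i=13, bit11=1)
  nb .#.#.: next=.  (t=2,i=3, bit10=0)
  nb .#..#: next=#  (t=0,i=3, bit9=1)
  nb .#...: next=.  (t=4,i=10, bit8=0)
  nb ..###: next=.  (t=0,i=5, bit7=0)
  nb ..##.: next=#  (t=1,i=0, bit6=1)
  nb ..#.#: next=#  (t=4,i=1, bit5=1)
  nb ..#..: next=.  (t=0,i=2, bit4=0)
  nb ...##: next=#  (t=1,i=16, bit3=1)
  nb ...#.: next=.  (t=4,i=0, bit2=0)
  nb ....#: next=#  (t=1,i=15, bit1=1)
  nb .....: next=.  (t=4,i=12, bit0=0)
  bits 01101110101001011001101001101010 = 1856346730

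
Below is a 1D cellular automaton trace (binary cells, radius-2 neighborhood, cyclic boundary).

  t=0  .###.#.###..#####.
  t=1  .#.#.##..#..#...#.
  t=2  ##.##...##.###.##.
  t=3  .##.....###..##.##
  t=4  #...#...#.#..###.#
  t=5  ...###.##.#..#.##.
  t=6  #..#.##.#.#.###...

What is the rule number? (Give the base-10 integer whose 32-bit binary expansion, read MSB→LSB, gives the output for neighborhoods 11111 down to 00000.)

943008244

  [31] ##### => .  t=0,i=14
  [30] ####. => .  t=0,i=15
  [29] ###.# => #  t=0,i=3
  [28] ###.. => #  t=0,i=9
  [27] ##.## => #  t=2,i=2
  [26] ##.#. => .  t=0,i=4
  [25] ##..# => .  t=0,i=10
  [24] ##... => .  t=2,i=5
  [23] #.### => .  t=0,i=7
  [22] #.##. => .  t=1,i=5
  [21] #.#.# => #  t=0,i=5
  [20] #.#.. => #  t=4,i=10
  [19] #..## => .  t=0,i=0
  [18] #..#. => #  t=1,i=0
  [17] #...# => .  t=1,i=14
  [16] #.... => #  t=3,i=4
  [15] .#### => .  t=0,i=13
  [14] .###. => .  t=0,i=2
  [13] .##.# => #  t=2,i=1
  [12] .##.. => .  t=1,i=6
  [11] .#.## => #  t=0,i=6
  [10] .#.#. => .  t=1,i=2
  [9] .#..# => .  t=1,i=10
  [8] .#... => #  t=1,i=13
  [7] ..### => #  t=0,i=1
  [6] ..##. => #  t=2,i=8
  [5] ..#.# => #  t=1,i=1
  [4] ..#.. => #  t=1,i=9
  [3] ...## => .  t=2,i=7
  [2] ...#. => #  t=1,i=15
  [1] ....# => .  t=3,i=6
  [0] ..... => .  t=3,i=5
  bits 00111000001101010010100111110100 = 943008244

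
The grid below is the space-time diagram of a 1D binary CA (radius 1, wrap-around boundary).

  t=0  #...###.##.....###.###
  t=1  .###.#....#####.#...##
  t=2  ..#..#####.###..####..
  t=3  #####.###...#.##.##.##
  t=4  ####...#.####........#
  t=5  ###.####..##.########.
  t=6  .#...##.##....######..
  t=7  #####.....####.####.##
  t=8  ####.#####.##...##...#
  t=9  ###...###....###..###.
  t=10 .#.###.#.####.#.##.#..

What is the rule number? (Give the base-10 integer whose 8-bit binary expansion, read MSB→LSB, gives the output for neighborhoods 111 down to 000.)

  ### -> #   bit 7 = 1  t=0,i=5
  ##. -> .   bit 6 = 0  t=0,i=0
  #.# -> .   bit 5 = 0  t=0,i=7
  #.. -> #   bit 4 = 1  t=0,i=1
  .## -> .   bit 3 = 0  t=0,i=4
  .#. -> #   bit 2 = 1  t=1,i=5
  ..# -> #   bit 1 = 1  t=0,i=3
  ... -> #   bit 0 = 1  t=0,i=2
  bits 10010111 = 151

151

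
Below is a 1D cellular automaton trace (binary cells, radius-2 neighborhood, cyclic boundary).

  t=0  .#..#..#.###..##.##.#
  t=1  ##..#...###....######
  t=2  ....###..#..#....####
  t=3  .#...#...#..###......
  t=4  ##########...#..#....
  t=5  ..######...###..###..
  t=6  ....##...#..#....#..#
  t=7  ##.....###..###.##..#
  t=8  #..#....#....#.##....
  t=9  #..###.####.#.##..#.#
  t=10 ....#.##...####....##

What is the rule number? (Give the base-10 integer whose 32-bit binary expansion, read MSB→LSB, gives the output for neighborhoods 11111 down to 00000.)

2364763412

  #####|#  b31=1 t=1,i=17
  ####.|.  b30=0 t=1,i=0
  ###.#|.  b29=0 t=7,i=14
  ###..|.  b28=0 t=0,i=11
  ##.##|#  b27=1 t=0,i=16
  ##.#.|#  b26=1 t=0,i=19
  ##..#|.  b25=0 t=0,i=12
  ##...|.  b24=0 t=1,i=11
  #.###|#  b23=1 t=0,i=9
  #.##.|#  b22=1 t=0,i=17
  #.#.#|#  b21=1 t=0,i=20
  #.#..|#  b20=1 t=0,i=1
  #..##|.  b19=0 t=0,i=13
  #..#.|.  b18=0 t=0,i=3
  #...#|#  b17=1 t=1,i=6
  #....|#  b16=1 t=1,i=12
  .####|.  b15=0 t=1,i=16
  .###.|#  b14=1 t=0,i=10
  .##.#|#  b13=1 t=0,i=15
  .##..|.  b12=0 t=6,i=5
  .#.##|#  b11=1 t=0,i=8
  .#.#.|#  b10=1 t=0,i=0
  .#..#|.  b9=0 t=0,i=2
  .#...|#  b8=1 t=1,i=5
  ..###|.  b7=0 t=1,i=8
  ..##.|.  b6=0 t=0,i=14
  ..#.#|.  b5=0 t=0,i=7
  ..#..|#  b4=1 t=0,i=4
  ...##|.  b3=0 t=1,i=7
  ...#.|#  b2=1 t=3,i=0
  ....#|.  b1=0 t=1,i=13
  .....|.  b0=0 t=3,i=17
  bits 10001100111100110110110100010100 = 2364763412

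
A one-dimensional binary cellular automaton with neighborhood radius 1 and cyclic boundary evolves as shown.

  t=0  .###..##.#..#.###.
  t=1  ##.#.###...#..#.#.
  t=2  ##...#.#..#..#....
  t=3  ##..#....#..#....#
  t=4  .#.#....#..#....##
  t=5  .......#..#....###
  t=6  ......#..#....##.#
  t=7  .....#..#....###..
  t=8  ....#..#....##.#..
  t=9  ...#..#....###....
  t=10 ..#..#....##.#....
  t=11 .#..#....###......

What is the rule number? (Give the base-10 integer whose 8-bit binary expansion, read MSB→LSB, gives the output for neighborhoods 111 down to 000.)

  ### -> .   bit 7 = 0  t=0,i=2
  ##. -> #   bit 6 = 1  t=0,i=3
  #.# -> .   bit 5 = 0  t=0,i=8
  #.. -> .   bit 4 = 0  t=0,i=4
  .## -> #   bit 3 = 1  t=0,i=1
  .#. -> .   bit 2 = 0  t=0,i=9
  ..# -> #   bit 1 = 1  t=0,i=0
  ... -> .   bit 0 = 0  t=1,i=9
  bits 01001010 = 74

74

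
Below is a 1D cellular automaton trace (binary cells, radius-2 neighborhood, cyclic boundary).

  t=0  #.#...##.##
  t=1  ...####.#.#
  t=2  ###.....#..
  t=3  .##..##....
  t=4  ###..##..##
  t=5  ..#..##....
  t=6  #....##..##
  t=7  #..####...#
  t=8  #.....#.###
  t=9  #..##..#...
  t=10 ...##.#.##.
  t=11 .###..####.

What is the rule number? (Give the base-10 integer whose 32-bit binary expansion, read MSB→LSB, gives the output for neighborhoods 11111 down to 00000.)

  nb #####: next=.  (t=4,i=0, bit31=0)
  nb ####.: next=.  (t=1,i=5, bit30=0)
  nb ###.#: next=.  (t=0,i=0, bit29=0)
  nb ###..: next=#  (t=2,i=2, bit28=1)
  nb ##.##: next=#  (t=0,i=8, bit27=1)
  nb ##.#.: next=.  (t=0,i=1, bit26=0)
  nb ##..#: next=.  (t=3,i=3, bit25=0)
  nb ##...: next=.  (t=2,i=3, bit24=0)
  nb #.###: next=.  (t=0,i=9, bit23=0)
  nb #.##.: next=#  (t=10,i=8, bit22=1)
  nb #.#.#: next=#  (t=1,i=8, bit21=1)
  nb #.#..: next=.  (t=0,i=2, bit20=0)
  nb #..##: next=.  (t=2,i=10, bit19=0)
  nb #..#.: next=#  (t=9,i=6, bit18=1)
  nb #...#: next=#  (t=0,i=4, bit17=1)
  nb #....: next=.  (t=2,i=4, bit16=0)
  nb .####: next=.  (t=1,i=4, bit15=0)
  nb .###.: next=#  (t=0,i=10, bit14=1)
  nb .##.#: next=.  (t=0,i=7, bit13=0)
  nb .##..: next=#  (t=3,i=2, bit12=1)
  nb .#.##: next=#  (t=8,i=7, bit11=1)
  nb .#.#.: next=.  (t=1,i=9, bit10=0)
  nb .#..#: next=.  (t=2,i=9, bit9=0)
  nb .#...: next=#  (t=0,i=3, bit8=1)
  nb ..###: next=.  (t=1,i=3, bit7=0)
  nb ..##.: next=#  (t=0,i=6, bit6=1)
  nb ..#.#: next=.  (t=8,i=6, bit5=0)
  nb ..#..: next=.  (t=2,i=8, bit4=0)
  nb ...##: next=#  (t=0,i=5, bit3=1)
  nb ...#.: next=.  (t=2,i=7, bit2=0)
  nb ....#: next=#  (t=2,i=6, bit1=1)
  nb .....: next=#  (t=2,i=5, bit0=1)
  bits 00011000011001100101100101001011 = 409360715

409360715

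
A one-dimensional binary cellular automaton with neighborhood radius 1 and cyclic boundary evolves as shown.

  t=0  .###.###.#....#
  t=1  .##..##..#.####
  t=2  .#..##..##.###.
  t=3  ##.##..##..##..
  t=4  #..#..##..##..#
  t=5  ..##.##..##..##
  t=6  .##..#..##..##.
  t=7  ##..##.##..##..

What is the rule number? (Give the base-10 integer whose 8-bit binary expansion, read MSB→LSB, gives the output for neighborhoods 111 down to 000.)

143

  ### -> #   bit 7 = 1  t=0,i=2
  ##. -> .   bit 6 = 0  t=0,i=3
  #.# -> .   bit 5 = 0  t=0,i=0
  #.. -> .   bit 4 = 0  t=0,i=10
  .## -> #   bit 3 = 1  t=0,i=1
  .#. -> #   bit 2 = 1  t=0,i=9
  ..# -> #   bit 1 = 1  t=0,i=13
  ... -> #   bit 0 = 1  t=0,i=11
  bits 10001111 = 143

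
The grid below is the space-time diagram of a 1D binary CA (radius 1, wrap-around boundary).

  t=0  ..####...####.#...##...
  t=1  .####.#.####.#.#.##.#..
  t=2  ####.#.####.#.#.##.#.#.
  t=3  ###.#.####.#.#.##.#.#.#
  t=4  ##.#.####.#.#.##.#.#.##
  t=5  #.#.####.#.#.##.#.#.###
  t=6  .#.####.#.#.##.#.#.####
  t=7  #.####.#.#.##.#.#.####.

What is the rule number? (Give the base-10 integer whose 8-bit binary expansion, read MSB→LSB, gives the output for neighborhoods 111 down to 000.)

  ### -> #   bit 7 = 1  t=0,i=3
  ##. -> .   bit 6 = 0  t=0,i=5
  #.# -> #   bit 5 = 1  t=0,i=13
  #.. -> #   bit 4 = 1  t=0,i=6
  .## -> #   bit 3 = 1  t=0,i=2
  .#. -> .   bit 2 = 0  t=0,i=14
  ..# -> #   bit 1 = 1  t=0,i=1
  ... -> .   bit 0 = 0  t=0,i=0
  bits 10111010 = 186

186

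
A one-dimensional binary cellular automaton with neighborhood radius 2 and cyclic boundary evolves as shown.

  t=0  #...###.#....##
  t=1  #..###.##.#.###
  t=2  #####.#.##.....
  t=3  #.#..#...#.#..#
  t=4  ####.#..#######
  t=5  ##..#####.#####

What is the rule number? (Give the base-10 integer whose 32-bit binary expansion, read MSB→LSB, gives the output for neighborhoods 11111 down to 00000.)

  nb #####: next=#  (t=2,i=2, bit31=1)
  nb ####.: next=.  (t=1,i=14, bit30=0)
  nb ###.#: next=.  (t=0,i=6, bit29=0)
  nb ###..: next=#  (t=0,i=0, bit28=1)
  nb ##.##: next=#  (t=1,i=6, bit27=1)
  nb ##.#.: next=#  (t=0,i=7, bit26=1)
  nb ##..#: next=#  (t=1,i=1, bit25=1)
  nb ##...: next=.  (t=0,i=1, bit24=0)
  nb #.###: next=.  (t=1,i=12, bit23=0)
  nb #.##.: next=.  (t=1,i=7, bit22=0)
  nb #.#.#: next=.  (t=1,i=10, bit21=0)
  nb #.#..: next=#  (t=0,i=8, bit20=1)
  nb #..##: next=#  (t=1,i=2, bit19=1)
  nb #..#.: next=.  (t=3,i=4, bit18=0)
  nb #...#: next=.  (t=0,i=2, bit17=0)
  nb #....: next=#  (t=0,i=10, bit16=1)
  nb .####: next=.  (t=1,i=13, bit15=0)
  nb .###.: next=#  (t=0,i=5, bit14=1)
  nb .##.#: next=#  (t=1,i=8, bit13=1)
  nb .##..: next=#  (t=2,i=9, bit12=1)
  nb .#.##: next=.  (t=1,i=11, bit11=0)
  nb .#.#.: next=#  (t=3,i=10, bit10=1)
  nb .#..#: next=#  (t=3,i=3, bit9=1)
  nb .#...: next=.  (t=0,i=9, bit8=0)
  nb ..###: next=#  (t=0,i=4, bit7=1)
  nb ..##.: next=#  (t=3,i=14, bit6=1)
  nb ..#.#: next=#  (t=3,i=9, bit5=1)
  nb ..#..: next=#  (t=3,i=5, bit4=1)
  nb ...##: next=#  (t=0,i=3, bit3=1)
  nb ...#.: next=#  (t=3,i=8, bit2=1)
  nb ....#: next=.  (t=0,i=11, bit1=0)
  nb .....: next=.  (t=2,i=12, bit0=0)
  bits 10011110000110010111011011111100 = 2652468988

2652468988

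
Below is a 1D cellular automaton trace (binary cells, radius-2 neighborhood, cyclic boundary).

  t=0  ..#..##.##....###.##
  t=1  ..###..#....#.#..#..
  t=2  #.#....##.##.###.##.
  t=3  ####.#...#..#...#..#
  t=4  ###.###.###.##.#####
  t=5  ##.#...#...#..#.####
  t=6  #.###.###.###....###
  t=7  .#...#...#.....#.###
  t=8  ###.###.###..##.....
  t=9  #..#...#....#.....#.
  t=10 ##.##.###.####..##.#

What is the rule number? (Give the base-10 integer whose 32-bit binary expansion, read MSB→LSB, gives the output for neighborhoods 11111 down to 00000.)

3426256790

  ##### -> #   bit 31 = 1  t=3,i=1
  ####. -> #   bit 30 = 1  t=3,i=2
  ###.# -> .   bit 29 = 0  t=0,i=16
  ###.. -> .   bit 28 = 0  t=1,i=4
  ##.## -> #   bit 27 = 1  t=0,i=7
  ##.#. -> #   bit 26 = 1  t=2,i=19
  ##..# -> .   bit 25 = 0  t=0,i=0
  ##... -> .   bit 24 = 0  t=0,i=10
  #.### -> .   bit 23 = 0  t=2,i=13
  #.##. -> .   bit 22 = 0  t=0,i=8
  #.#.# -> #   bit 21 = 1  t=2,i=0
  #.#.. -> #   bit 20 = 1  t=1,i=14
  #..## -> #   bit 19 = 1  t=0,i=4
  #..#. -> .   bit 18 = 0  t=0,i=1
  #...# -> .   bit 17 = 0  t=3,i=7
  #.... -> .   bit 16 = 0  t=0,i=11
  .#### -> #   bit 15 = 1  t=3,i=0
  .###. -> .   bit 14 = 0  t=0,i=15
  .##.# -> .   bit 13 = 0  t=0,i=6
  .##.. -> .   bit 12 = 0  t=0,i=9
  .#.## -> .   bit 11 = 0  t=5,i=15
  .#.#. -> #   bit 10 = 1  t=1,i=13
  .#..# -> #   bit 9 = 1  t=0,i=3
  .#... -> #   bit 8 = 1  t=1,i=8
  ..### -> #   bit 7 = 1  t=0,i=14
  ..##. -> .   bit 6 = 0  t=0,i=5
  ..#.# -> .   bit 5 = 0  t=1,i=12
  ..#.. -> #   bit 4 = 1  t=0,i=2
  ...## -> .   bit 3 = 0  t=0,i=13
  ...#. -> #   bit 2 = 1  t=1,i=11
  ....# -> #   bit 1 = 1  t=0,i=12
  ..... -> .   bit 0 = 0  t=7,i=12
  bits 11001100001110001000011110010110 = 3426256790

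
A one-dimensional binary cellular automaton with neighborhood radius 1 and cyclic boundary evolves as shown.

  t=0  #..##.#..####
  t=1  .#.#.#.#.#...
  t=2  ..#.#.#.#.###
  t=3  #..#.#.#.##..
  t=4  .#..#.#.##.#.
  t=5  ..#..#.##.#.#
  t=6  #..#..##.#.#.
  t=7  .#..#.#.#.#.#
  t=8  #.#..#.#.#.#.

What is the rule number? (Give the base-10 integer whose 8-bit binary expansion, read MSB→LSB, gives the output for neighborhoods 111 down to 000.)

57

  ### -> .   bit 7 = 0  t=0,i=10
  ##. -> .   bit 6 = 0  t=0,i=0
  #.# -> #   bit 5 = 1  t=0,i=5
  #.. -> #   bit 4 = 1  t=0,i=1
  .## -> #   bit 3 = 1  t=0,i=3
  .#. -> .   bit 2 = 0  t=0,i=6
  ..# -> .   bit 1 = 0  t=0,i=2
  ... -> #   bit 0 = 1  t=1,i=11
  bits 00111001 = 57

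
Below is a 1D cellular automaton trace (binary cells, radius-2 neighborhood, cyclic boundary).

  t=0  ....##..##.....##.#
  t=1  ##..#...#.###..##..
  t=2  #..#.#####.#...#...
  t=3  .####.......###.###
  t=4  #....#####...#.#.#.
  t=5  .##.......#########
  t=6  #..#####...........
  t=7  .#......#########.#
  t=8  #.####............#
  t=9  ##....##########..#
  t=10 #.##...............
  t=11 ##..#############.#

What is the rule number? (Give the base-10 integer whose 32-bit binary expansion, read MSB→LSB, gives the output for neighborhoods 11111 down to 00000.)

  ##### -> .   bit 31 = 0  t=2,i=7
  ####. -> .   bit 30 = 0  t=2,i=8
  ###.# -> .   bit 29 = 0  t=2,i=9
  ###.. -> .   bit 28 = 0  t=1,i=12
  ##.## -> #   bit 27 = 1  t=3,i=0
  ##.#. -> .   bit 26 = 0  t=0,i=17
  ##..# -> .   bit 25 = 0  t=0,i=6
  ##... -> #   bit 24 = 1  t=0,i=10
  #.### -> .   bit 23 = 0  t=1,i=10
  #.##. -> .   bit 22 = 0  t=5,i=1
  #.#.# -> #   bit 21 = 1  t=4,i=15
  #.#.. -> .   bit 20 = 0  t=0,i=18
  #..## -> .   bit 19 = 0  t=0,i=7
  #..#. -> #   bit 18 = 1  t=1,i=3
  #...# -> #   bit 17 = 1  t=1,i=6
  #.... -> #   bit 16 = 1  t=0,i=1
  .#### -> .   bit 15 = 0  t=2,i=6
  .###. -> #   bit 14 = 1  t=1,i=11
  .##.# -> #   bit 13 = 1  t=0,i=16
  .##.. -> .   bit 12 = 0  t=0,i=5
  .#.## -> #   bit 11 = 1  t=1,i=9
  .#.#. -> #   bit 10 = 1  t=4,i=14
  .#..# -> #   bit 9 = 1  t=2,i=1
  .#... -> #   bit 8 = 1  t=0,i=0
  ..### -> .   bit 7 = 0  t=3,i=12
  ..##. -> #   bit 6 = 1  t=0,i=4
  ..#.# -> #   bit 5 = 1  t=1,i=8
  ..#.. -> .   bit 4 = 0  t=1,i=4
  ...## -> .   bit 3 = 0  t=0,i=3
  ...#. -> #   bit 2 = 1  t=1,i=7
  ....# -> .   bit 1 = 0  t=0,i=2
  ..... -> #   bit 0 = 1  t=0,i=12
  bits 00001001001001110110111101100101 = 153579365

153579365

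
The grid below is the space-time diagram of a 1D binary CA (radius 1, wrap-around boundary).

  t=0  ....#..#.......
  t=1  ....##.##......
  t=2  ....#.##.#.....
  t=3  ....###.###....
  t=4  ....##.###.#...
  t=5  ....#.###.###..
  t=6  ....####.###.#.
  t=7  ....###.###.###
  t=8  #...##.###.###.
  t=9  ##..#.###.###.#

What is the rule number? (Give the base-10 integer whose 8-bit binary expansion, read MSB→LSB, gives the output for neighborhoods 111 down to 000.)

188

  ### -> #   bit 7 = 1  t=3,i=5
  ##. -> .   bit 6 = 0  t=1,i=5
  #.# -> #   bit 5 = 1  t=1,i=6
  #.. -> #   bit 4 = 1  t=0,i=5
  .## -> #   bit 3 = 1  t=1,i=4
  .#. -> #   bit 2 = 1  t=0,i=4
  ..# -> .   bit 1 = 0  t=0,i=3
  ... -> .   bit 0 = 0  t=0,i=0
  bits 10111100 = 188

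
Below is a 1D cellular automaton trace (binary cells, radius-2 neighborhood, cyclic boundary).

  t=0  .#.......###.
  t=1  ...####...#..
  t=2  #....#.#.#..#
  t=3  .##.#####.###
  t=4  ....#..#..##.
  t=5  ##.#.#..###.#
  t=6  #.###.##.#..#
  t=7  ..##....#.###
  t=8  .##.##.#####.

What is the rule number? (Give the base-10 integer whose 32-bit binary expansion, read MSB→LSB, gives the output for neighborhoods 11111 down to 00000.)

  #####|.  b31=0 t=3,i=6
  ####.|#  b30=1 t=1,i=5
  ###.#|.  b29=0 t=3,i=8
  ###..|.  b28=0 t=0,i=11
  ##.##|.  b27=0 t=3,i=0
  ##.#.|#  b26=1 t=5,i=2
  ##..#|.  b25=0 t=0,i=12
  ##...|#  b24=1 t=1,i=7
  #.###|#  b23=1 t=3,i=4
  #.##.|.  b22=0 t=3,i=1
  #.#.#|#  b21=1 t=2,i=7
  #.#..|.  b20=0 t=2,i=9
  #..##|#  b19=1 t=2,i=11
  #..#.|.  b18=0 t=0,i=0
  #...#|.  b17=0 t=1,i=8
  #....|#  b16=1 t=0,i=3
  .####|.  b15=0 t=1,i=4
  .###.|#  b14=1 t=0,i=10
  .##.#|.  b13=0 t=3,i=2
  .##..|.  b12=0 t=2,i=0
  .#.##|#  b11=1 t=7,i=9
  .#.#.|#  b10=1 t=2,i=6
  .#..#|#  b9=1 t=2,i=10
  .#...|.  b8=0 t=0,i=2
  ..###|.  b7=0 t=0,i=9
  ..##.|#  b6=1 t=2,i=12
  ..#.#|#  b5=1 t=2,i=5
  ..#..|.  b4=0 t=0,i=1
  ...##|.  b3=0 t=0,i=8
  ...#.|#  b2=1 t=1,i=9
  ....#|.  b1=0 t=0,i=7
  .....|#  b0=1 t=0,i=4
  bits 01000101101010010100111001100101 = 1168723557

1168723557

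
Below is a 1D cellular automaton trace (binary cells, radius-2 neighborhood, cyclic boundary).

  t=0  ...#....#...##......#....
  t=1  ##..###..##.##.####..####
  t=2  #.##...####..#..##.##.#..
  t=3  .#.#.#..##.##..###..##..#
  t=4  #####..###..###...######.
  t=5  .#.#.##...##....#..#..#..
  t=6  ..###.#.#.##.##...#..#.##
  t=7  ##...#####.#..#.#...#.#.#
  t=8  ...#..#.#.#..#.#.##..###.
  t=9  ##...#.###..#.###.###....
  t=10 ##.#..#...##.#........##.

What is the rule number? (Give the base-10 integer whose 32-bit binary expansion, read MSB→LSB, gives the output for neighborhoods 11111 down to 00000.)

1177533763

  nb #####: next=.  (t=1,i=23, bit31=0)
  nb ####.: next=#  (t=1,i=0, bit30=1)
  nb ###.#: next=.  (t=4,i=23, bit29=0)
  nb ###..: next=.  (t=1,i=1, bit28=0)
  nb ##.##: next=.  (t=1,i=11, bit27=0)
  nb ##.#.: next=#  (t=2,i=21, bit26=1)
  nb ##..#: next=#  (t=1,i=2, bit25=1)
  nb ##...: next=.  (t=0,i=14, bit24=0)
  nb #.###: next=.  (t=1,i=15, bit23=0)
  nb #.##.: next=.  (t=1,i=12, bit22=0)
  nb #.#.#: next=#  (t=3,i=1, bit21=1)
  nb #.#..: next=.  (t=2,i=22, bit20=0)
  nb #..##: next=#  (t=1,i=3, bit19=1)
  nb #..#.: next=#  (t=2,i=12, bit18=1)
  nb #...#: next=#  (t=0,i=10, bit17=1)
  nb #....: next=#  (t=0,i=5, bit16=1)
  nb .####: next=#  (t=1,i=16, bit15=1)
  nb .###.: next=.  (t=1,i=5, bit14=0)
  nb .##.#: next=#  (t=1,i=10, bit13=1)
  nb .##..: next=#  (t=0,i=13, bit12=1)
  nb .#.##: next=#  (t=2,i=1, bit11=1)
  nb .#.#.: next=#  (t=3,i=0, bit10=1)
  nb .#..#: next=.  (t=2,i=14, bit9=0)
  nb .#...: next=#  (t=0,i=4, bit8=1)
  nb ..###: next=.  (t=1,i=4, bit7=0)
  nb ..##.: next=#  (t=0,i=12, bit6=1)
  nb ..#.#: next=.  (t=2,i=0, bit5=0)
  nb ..#..: next=.  (t=0,i=3, bit4=0)
  nb ...##: next=.  (t=0,i=11, bit3=0)
  nb ...#.: next=.  (t=0,i=2, bit2=0)
  nb ....#: next=#  (t=0,i=1, bit1=1)
  nb .....: next=#  (t=0,i=0, bit0=1)
  bits 01000110001011111011110101000011 = 1177533763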